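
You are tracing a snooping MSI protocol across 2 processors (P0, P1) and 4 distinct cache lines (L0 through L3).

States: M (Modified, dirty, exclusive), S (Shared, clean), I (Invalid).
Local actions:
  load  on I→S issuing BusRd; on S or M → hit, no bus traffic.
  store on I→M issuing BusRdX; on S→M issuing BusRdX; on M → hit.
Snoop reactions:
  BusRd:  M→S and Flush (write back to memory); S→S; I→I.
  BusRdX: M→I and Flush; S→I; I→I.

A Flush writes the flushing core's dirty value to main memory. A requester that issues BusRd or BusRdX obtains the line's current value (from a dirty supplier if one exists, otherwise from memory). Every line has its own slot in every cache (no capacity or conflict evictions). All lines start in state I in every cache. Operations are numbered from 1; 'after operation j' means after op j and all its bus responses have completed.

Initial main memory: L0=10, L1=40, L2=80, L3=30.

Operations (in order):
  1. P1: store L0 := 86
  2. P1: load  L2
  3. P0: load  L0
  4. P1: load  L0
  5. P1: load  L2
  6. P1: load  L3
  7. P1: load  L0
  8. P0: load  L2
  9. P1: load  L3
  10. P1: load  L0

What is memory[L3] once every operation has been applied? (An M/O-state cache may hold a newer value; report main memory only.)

memory[L3] = 30

1. P1: store L0 := 86  bus=[BusRdX]  L0: P0=I P1=M  mem[L0]=10
2. P1: load  L2  bus=[BusRd]  L2: P0=I P1=S  mem[L2]=80
3. P0: load  L0  bus=[BusRd,Flush]  L0: P0=S P1=S  mem[L0]=86
4. P1: load  L0  bus=[-]  L0: P0=S P1=S  mem[L0]=86
5. P1: load  L2  bus=[-]  L2: P0=I P1=S  mem[L2]=80
6. P1: load  L3  bus=[BusRd]  L3: P0=I P1=S  mem[L3]=30
7. P1: load  L0  bus=[-]  L0: P0=S P1=S  mem[L0]=86
8. P0: load  L2  bus=[BusRd]  L2: P0=S P1=S  mem[L2]=80
9. P1: load  L3  bus=[-]  L3: P0=I P1=S  mem[L3]=30
10. P1: load  L0  bus=[-]  L0: P0=S P1=S  mem[L0]=86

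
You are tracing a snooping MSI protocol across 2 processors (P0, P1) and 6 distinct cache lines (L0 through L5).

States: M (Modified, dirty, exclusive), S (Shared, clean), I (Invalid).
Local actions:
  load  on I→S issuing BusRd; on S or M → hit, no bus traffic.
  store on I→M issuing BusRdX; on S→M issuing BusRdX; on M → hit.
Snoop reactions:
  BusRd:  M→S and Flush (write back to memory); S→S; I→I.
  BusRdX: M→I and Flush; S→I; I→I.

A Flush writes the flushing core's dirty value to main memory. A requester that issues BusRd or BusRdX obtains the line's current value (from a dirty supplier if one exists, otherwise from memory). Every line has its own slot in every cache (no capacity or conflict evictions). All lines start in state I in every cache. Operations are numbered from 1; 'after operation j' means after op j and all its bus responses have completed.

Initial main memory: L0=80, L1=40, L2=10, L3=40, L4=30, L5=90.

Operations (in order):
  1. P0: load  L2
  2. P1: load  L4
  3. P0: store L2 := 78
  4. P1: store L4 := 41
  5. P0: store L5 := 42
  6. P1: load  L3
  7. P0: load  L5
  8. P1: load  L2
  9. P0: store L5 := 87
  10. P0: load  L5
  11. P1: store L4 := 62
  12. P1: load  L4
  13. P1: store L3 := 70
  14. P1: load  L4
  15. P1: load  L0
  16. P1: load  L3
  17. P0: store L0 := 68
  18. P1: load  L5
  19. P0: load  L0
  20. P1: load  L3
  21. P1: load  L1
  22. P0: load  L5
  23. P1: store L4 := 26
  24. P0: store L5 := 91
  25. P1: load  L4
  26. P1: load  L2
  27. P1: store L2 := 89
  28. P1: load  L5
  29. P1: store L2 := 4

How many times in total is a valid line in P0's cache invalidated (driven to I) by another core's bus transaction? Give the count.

invalidations = 1

step 1: P0: load  L2  ⟶  SI  (L2)  txn=BusRd  M[L2]=10
step 2: P1: load  L4  ⟶  IS  (L4)  txn=BusRd  M[L4]=30
step 3: P0: store L2 := 78  ⟶  MI  (L2)  txn=BusRdX  M[L2]=10
step 4: P1: store L4 := 41  ⟶  IM  (L4)  txn=BusRdX  M[L4]=30
step 5: P0: store L5 := 42  ⟶  MI  (L5)  txn=BusRdX  M[L5]=90
step 6: P1: load  L3  ⟶  IS  (L3)  txn=BusRd  M[L3]=40
step 7: P0: load  L5  ⟶  MI  (L5)  txn=∅  M[L5]=90
step 8: P1: load  L2  ⟶  SS  (L2)  txn=BusRd+Flush  M[L2]=78
step 9: P0: store L5 := 87  ⟶  MI  (L5)  txn=∅  M[L5]=90
step 10: P0: load  L5  ⟶  MI  (L5)  txn=∅  M[L5]=90
step 11: P1: store L4 := 62  ⟶  IM  (L4)  txn=∅  M[L4]=30
step 12: P1: load  L4  ⟶  IM  (L4)  txn=∅  M[L4]=30
step 13: P1: store L3 := 70  ⟶  IM  (L3)  txn=BusRdX  M[L3]=40
step 14: P1: load  L4  ⟶  IM  (L4)  txn=∅  M[L4]=30
step 15: P1: load  L0  ⟶  IS  (L0)  txn=BusRd  M[L0]=80
step 16: P1: load  L3  ⟶  IM  (L3)  txn=∅  M[L3]=40
step 17: P0: store L0 := 68  ⟶  MI  (L0)  txn=BusRdX  M[L0]=80
step 18: P1: load  L5  ⟶  SS  (L5)  txn=BusRd+Flush  M[L5]=87
step 19: P0: load  L0  ⟶  MI  (L0)  txn=∅  M[L0]=80
step 20: P1: load  L3  ⟶  IM  (L3)  txn=∅  M[L3]=40
step 21: P1: load  L1  ⟶  IS  (L1)  txn=BusRd  M[L1]=40
step 22: P0: load  L5  ⟶  SS  (L5)  txn=∅  M[L5]=87
step 23: P1: store L4 := 26  ⟶  IM  (L4)  txn=∅  M[L4]=30
step 24: P0: store L5 := 91  ⟶  MI  (L5)  txn=BusRdX  M[L5]=87
step 25: P1: load  L4  ⟶  IM  (L4)  txn=∅  M[L4]=30
step 26: P1: load  L2  ⟶  SS  (L2)  txn=∅  M[L2]=78
step 27: P1: store L2 := 89  ⟶  IM  (L2)  txn=BusRdX  M[L2]=78
step 28: P1: load  L5  ⟶  SS  (L5)  txn=BusRd+Flush  M[L5]=91
step 29: P1: store L2 := 4  ⟶  IM  (L2)  txn=∅  M[L2]=78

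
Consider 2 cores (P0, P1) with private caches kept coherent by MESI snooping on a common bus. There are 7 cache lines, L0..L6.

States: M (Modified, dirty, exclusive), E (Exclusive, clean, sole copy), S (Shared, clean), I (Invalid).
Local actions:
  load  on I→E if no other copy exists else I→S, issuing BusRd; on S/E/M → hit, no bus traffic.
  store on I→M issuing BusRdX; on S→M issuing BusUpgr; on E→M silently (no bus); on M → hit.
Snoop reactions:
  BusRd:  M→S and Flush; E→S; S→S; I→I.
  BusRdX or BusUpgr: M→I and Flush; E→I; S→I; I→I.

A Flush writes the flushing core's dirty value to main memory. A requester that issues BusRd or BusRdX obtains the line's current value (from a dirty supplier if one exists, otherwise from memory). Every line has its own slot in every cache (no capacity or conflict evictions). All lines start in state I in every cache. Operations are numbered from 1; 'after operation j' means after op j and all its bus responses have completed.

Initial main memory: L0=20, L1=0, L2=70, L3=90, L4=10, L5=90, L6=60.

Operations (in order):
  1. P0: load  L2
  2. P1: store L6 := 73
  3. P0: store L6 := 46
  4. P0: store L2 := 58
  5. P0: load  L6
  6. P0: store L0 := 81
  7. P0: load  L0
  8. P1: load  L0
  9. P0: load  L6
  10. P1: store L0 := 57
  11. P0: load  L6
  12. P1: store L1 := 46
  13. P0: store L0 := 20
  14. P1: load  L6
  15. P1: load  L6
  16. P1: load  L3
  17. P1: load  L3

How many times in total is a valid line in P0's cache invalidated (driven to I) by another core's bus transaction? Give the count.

step 1: P0: load  L2  ⟶  EI  (L2)  txn=BusRd  M[L2]=70
step 2: P1: store L6 := 73  ⟶  IM  (L6)  txn=BusRdX  M[L6]=60
step 3: P0: store L6 := 46  ⟶  MI  (L6)  txn=BusRdX+Flush  M[L6]=73
step 4: P0: store L2 := 58  ⟶  MI  (L2)  txn=∅  M[L2]=70
step 5: P0: load  L6  ⟶  MI  (L6)  txn=∅  M[L6]=73
step 6: P0: store L0 := 81  ⟶  MI  (L0)  txn=BusRdX  M[L0]=20
step 7: P0: load  L0  ⟶  MI  (L0)  txn=∅  M[L0]=20
step 8: P1: load  L0  ⟶  SS  (L0)  txn=BusRd+Flush  M[L0]=81
step 9: P0: load  L6  ⟶  MI  (L6)  txn=∅  M[L6]=73
step 10: P1: store L0 := 57  ⟶  IM  (L0)  txn=BusUpgr  M[L0]=81
step 11: P0: load  L6  ⟶  MI  (L6)  txn=∅  M[L6]=73
step 12: P1: store L1 := 46  ⟶  IM  (L1)  txn=BusRdX  M[L1]=0
step 13: P0: store L0 := 20  ⟶  MI  (L0)  txn=BusRdX+Flush  M[L0]=57
step 14: P1: load  L6  ⟶  SS  (L6)  txn=BusRd+Flush  M[L6]=46
step 15: P1: load  L6  ⟶  SS  (L6)  txn=∅  M[L6]=46
step 16: P1: load  L3  ⟶  IE  (L3)  txn=BusRd  M[L3]=90
step 17: P1: load  L3  ⟶  IE  (L3)  txn=∅  M[L3]=90

invalidations = 1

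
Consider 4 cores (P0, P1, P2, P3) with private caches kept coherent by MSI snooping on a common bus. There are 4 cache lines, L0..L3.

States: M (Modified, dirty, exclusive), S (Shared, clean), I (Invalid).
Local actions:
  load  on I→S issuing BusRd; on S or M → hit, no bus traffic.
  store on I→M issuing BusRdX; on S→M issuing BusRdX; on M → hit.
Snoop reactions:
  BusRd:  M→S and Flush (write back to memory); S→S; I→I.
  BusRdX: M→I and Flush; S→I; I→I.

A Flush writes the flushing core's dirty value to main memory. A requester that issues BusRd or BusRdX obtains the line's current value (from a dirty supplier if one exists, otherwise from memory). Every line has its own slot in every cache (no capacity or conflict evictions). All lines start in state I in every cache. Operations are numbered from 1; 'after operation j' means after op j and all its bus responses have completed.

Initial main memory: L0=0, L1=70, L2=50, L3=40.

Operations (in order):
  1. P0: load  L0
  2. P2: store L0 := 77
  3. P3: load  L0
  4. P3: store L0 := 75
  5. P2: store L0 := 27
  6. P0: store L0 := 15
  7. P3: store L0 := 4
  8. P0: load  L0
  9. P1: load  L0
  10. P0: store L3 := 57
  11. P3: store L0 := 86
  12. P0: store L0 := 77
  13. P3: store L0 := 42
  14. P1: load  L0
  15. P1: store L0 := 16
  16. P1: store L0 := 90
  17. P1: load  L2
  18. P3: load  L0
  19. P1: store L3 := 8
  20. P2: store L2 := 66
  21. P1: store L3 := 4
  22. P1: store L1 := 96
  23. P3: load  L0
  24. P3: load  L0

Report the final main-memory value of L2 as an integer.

[1] P0: load  L0 | P0:S(0), P1:I, P2:I, P3:I | bus: BusRd
[2] P2: store L0 := 77 | P0:I, P1:I, P2:M(77), P3:I | bus: BusRdX
[3] P3: load  L0 | P0:I, P1:I, P2:S(77), P3:S(77) | bus: BusRd,Flush
[4] P3: store L0 := 75 | P0:I, P1:I, P2:I, P3:M(75) | bus: BusRdX
[5] P2: store L0 := 27 | P0:I, P1:I, P2:M(27), P3:I | bus: BusRdX,Flush
[6] P0: store L0 := 15 | P0:M(15), P1:I, P2:I, P3:I | bus: BusRdX,Flush
[7] P3: store L0 := 4 | P0:I, P1:I, P2:I, P3:M(4) | bus: BusRdX,Flush
[8] P0: load  L0 | P0:S(4), P1:I, P2:I, P3:S(4) | bus: BusRd,Flush
[9] P1: load  L0 | P0:S(4), P1:S(4), P2:I, P3:S(4) | bus: BusRd
[10] P0: store L3 := 57 | P0:M(57), P1:I, P2:I, P3:I | bus: BusRdX
[11] P3: store L0 := 86 | P0:I, P1:I, P2:I, P3:M(86) | bus: BusRdX
[12] P0: store L0 := 77 | P0:M(77), P1:I, P2:I, P3:I | bus: BusRdX,Flush
[13] P3: store L0 := 42 | P0:I, P1:I, P2:I, P3:M(42) | bus: BusRdX,Flush
[14] P1: load  L0 | P0:I, P1:S(42), P2:I, P3:S(42) | bus: BusRd,Flush
[15] P1: store L0 := 16 | P0:I, P1:M(16), P2:I, P3:I | bus: BusRdX
[16] P1: store L0 := 90 | P0:I, P1:M(90), P2:I, P3:I | bus: none
[17] P1: load  L2 | P0:I, P1:S(50), P2:I, P3:I | bus: BusRd
[18] P3: load  L0 | P0:I, P1:S(90), P2:I, P3:S(90) | bus: BusRd,Flush
[19] P1: store L3 := 8 | P0:I, P1:M(8), P2:I, P3:I | bus: BusRdX,Flush
[20] P2: store L2 := 66 | P0:I, P1:I, P2:M(66), P3:I | bus: BusRdX
[21] P1: store L3 := 4 | P0:I, P1:M(4), P2:I, P3:I | bus: none
[22] P1: store L1 := 96 | P0:I, P1:M(96), P2:I, P3:I | bus: BusRdX
[23] P3: load  L0 | P0:I, P1:S(90), P2:I, P3:S(90) | bus: none
[24] P3: load  L0 | P0:I, P1:S(90), P2:I, P3:S(90) | bus: none

memory[L2] = 50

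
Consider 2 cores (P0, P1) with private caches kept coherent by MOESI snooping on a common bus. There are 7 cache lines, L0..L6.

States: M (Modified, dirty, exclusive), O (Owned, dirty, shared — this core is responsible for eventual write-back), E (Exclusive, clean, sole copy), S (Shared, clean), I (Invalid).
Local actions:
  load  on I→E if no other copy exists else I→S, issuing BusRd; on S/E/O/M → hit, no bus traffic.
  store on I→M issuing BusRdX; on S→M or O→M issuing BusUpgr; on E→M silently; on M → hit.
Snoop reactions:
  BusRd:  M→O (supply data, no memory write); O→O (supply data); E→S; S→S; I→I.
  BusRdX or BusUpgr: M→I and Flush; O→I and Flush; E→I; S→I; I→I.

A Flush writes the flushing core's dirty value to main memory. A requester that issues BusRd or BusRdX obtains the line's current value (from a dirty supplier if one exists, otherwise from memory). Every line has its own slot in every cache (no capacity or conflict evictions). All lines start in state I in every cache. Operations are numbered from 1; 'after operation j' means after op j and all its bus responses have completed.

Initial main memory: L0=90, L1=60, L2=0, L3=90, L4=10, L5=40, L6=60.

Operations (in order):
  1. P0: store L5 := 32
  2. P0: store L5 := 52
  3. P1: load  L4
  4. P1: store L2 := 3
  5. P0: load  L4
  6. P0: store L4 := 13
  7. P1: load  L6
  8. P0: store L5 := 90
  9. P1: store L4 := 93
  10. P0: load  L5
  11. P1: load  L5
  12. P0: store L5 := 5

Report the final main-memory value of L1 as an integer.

[1] P0: store L5 := 32 | P0:M(32), P1:I | bus: BusRdX
[2] P0: store L5 := 52 | P0:M(52), P1:I | bus: none
[3] P1: load  L4 | P0:I, P1:E(10) | bus: BusRd
[4] P1: store L2 := 3 | P0:I, P1:M(3) | bus: BusRdX
[5] P0: load  L4 | P0:S(10), P1:S(10) | bus: BusRd
[6] P0: store L4 := 13 | P0:M(13), P1:I | bus: BusUpgr
[7] P1: load  L6 | P0:I, P1:E(60) | bus: BusRd
[8] P0: store L5 := 90 | P0:M(90), P1:I | bus: none
[9] P1: store L4 := 93 | P0:I, P1:M(93) | bus: BusRdX,Flush
[10] P0: load  L5 | P0:M(90), P1:I | bus: none
[11] P1: load  L5 | P0:O(90), P1:S(90) | bus: BusRd
[12] P0: store L5 := 5 | P0:M(5), P1:I | bus: BusUpgr

memory[L1] = 60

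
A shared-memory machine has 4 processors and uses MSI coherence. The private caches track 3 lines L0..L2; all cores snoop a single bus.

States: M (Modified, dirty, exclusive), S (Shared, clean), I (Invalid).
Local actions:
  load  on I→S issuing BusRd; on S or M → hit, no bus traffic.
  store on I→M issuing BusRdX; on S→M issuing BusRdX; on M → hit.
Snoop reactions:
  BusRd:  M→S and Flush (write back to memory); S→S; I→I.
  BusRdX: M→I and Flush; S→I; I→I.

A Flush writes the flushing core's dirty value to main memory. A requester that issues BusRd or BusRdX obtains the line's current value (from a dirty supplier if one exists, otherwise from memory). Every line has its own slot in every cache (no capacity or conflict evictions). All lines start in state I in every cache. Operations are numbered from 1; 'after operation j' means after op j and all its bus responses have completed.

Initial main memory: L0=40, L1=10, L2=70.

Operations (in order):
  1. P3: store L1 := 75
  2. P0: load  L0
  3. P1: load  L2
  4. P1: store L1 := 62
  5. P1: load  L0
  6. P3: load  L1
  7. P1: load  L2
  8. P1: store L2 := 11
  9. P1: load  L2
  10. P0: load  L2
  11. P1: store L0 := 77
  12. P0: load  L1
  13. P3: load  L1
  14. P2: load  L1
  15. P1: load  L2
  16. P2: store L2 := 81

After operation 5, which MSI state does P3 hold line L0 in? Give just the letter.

state = I

  op1 P3: store L1 := 75 → I/I/I/M on L1; bus BusRdX; mem=10
  op2 P0: load  L0 → S/I/I/I on L0; bus BusRd; mem=40
  op3 P1: load  L2 → I/S/I/I on L2; bus BusRd; mem=70
  op4 P1: store L1 := 62 → I/M/I/I on L1; bus BusRdX Flush; mem=75
  op5 P1: load  L0 → S/S/I/I on L0; bus BusRd; mem=40
  op6 P3: load  L1 → I/S/I/S on L1; bus BusRd Flush; mem=62
  op7 P1: load  L2 → I/S/I/I on L2; bus (none); mem=70
  op8 P1: store L2 := 11 → I/M/I/I on L2; bus BusRdX; mem=70
  op9 P1: load  L2 → I/M/I/I on L2; bus (none); mem=70
  op10 P0: load  L2 → S/S/I/I on L2; bus BusRd Flush; mem=11
  op11 P1: store L0 := 77 → I/M/I/I on L0; bus BusRdX; mem=40
  op12 P0: load  L1 → S/S/I/S on L1; bus BusRd; mem=62
  op13 P3: load  L1 → S/S/I/S on L1; bus (none); mem=62
  op14 P2: load  L1 → S/S/S/S on L1; bus BusRd; mem=62
  op15 P1: load  L2 → S/S/I/I on L2; bus (none); mem=11
  op16 P2: store L2 := 81 → I/I/M/I on L2; bus BusRdX; mem=11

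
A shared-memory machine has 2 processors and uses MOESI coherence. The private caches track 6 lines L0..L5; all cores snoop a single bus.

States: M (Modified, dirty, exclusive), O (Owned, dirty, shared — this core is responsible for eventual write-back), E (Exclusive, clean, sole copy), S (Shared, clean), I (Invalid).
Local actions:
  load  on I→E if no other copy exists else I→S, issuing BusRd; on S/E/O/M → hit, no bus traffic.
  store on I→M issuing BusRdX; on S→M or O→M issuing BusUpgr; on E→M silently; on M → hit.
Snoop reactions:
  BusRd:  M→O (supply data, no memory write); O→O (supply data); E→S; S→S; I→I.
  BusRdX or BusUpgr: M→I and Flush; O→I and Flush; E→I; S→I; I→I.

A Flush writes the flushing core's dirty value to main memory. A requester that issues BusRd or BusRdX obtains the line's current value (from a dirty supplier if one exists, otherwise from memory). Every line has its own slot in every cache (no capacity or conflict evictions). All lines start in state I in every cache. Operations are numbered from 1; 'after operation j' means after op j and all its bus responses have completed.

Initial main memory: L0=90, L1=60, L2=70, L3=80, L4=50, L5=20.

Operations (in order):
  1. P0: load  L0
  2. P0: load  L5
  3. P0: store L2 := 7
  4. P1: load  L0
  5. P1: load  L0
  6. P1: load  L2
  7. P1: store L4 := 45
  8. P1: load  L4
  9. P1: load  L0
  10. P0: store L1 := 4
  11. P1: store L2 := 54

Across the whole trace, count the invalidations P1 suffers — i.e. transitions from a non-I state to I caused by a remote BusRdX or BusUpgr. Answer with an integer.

[1] P0: load  L0 | P0:E(90), P1:I | bus: BusRd
[2] P0: load  L5 | P0:E(20), P1:I | bus: BusRd
[3] P0: store L2 := 7 | P0:M(7), P1:I | bus: BusRdX
[4] P1: load  L0 | P0:S(90), P1:S(90) | bus: BusRd
[5] P1: load  L0 | P0:S(90), P1:S(90) | bus: none
[6] P1: load  L2 | P0:O(7), P1:S(7) | bus: BusRd
[7] P1: store L4 := 45 | P0:I, P1:M(45) | bus: BusRdX
[8] P1: load  L4 | P0:I, P1:M(45) | bus: none
[9] P1: load  L0 | P0:S(90), P1:S(90) | bus: none
[10] P0: store L1 := 4 | P0:M(4), P1:I | bus: BusRdX
[11] P1: store L2 := 54 | P0:I, P1:M(54) | bus: BusUpgr,Flush

invalidations = 0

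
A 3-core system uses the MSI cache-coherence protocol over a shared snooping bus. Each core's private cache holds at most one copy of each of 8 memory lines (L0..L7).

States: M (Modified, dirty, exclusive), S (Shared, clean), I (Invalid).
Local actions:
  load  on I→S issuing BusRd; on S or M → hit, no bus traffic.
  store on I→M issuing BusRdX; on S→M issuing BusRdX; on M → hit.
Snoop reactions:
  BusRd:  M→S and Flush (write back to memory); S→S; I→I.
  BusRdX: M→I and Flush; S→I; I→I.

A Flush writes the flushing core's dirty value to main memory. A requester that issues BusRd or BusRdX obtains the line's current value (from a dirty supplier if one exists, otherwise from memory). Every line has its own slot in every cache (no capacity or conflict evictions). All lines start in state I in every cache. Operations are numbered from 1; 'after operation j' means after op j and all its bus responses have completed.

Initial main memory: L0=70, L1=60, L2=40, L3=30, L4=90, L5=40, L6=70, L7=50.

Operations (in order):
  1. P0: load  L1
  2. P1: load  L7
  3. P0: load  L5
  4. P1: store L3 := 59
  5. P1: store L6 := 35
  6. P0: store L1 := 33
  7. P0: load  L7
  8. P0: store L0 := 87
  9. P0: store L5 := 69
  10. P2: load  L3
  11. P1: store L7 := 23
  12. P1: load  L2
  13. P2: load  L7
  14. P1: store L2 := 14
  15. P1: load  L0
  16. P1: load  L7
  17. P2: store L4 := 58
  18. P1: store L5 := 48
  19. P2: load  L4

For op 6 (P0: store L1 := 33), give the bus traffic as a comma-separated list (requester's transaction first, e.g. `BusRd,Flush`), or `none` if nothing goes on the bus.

bus = BusRdX

1. P0: load  L1  bus=[BusRd]  L1: P0=S P1=I P2=I  mem[L1]=60
2. P1: load  L7  bus=[BusRd]  L7: P0=I P1=S P2=I  mem[L7]=50
3. P0: load  L5  bus=[BusRd]  L5: P0=S P1=I P2=I  mem[L5]=40
4. P1: store L3 := 59  bus=[BusRdX]  L3: P0=I P1=M P2=I  mem[L3]=30
5. P1: store L6 := 35  bus=[BusRdX]  L6: P0=I P1=M P2=I  mem[L6]=70
6. P0: store L1 := 33  bus=[BusRdX]  L1: P0=M P1=I P2=I  mem[L1]=60
7. P0: load  L7  bus=[BusRd]  L7: P0=S P1=S P2=I  mem[L7]=50
8. P0: store L0 := 87  bus=[BusRdX]  L0: P0=M P1=I P2=I  mem[L0]=70
9. P0: store L5 := 69  bus=[BusRdX]  L5: P0=M P1=I P2=I  mem[L5]=40
10. P2: load  L3  bus=[BusRd,Flush]  L3: P0=I P1=S P2=S  mem[L3]=59
11. P1: store L7 := 23  bus=[BusRdX]  L7: P0=I P1=M P2=I  mem[L7]=50
12. P1: load  L2  bus=[BusRd]  L2: P0=I P1=S P2=I  mem[L2]=40
13. P2: load  L7  bus=[BusRd,Flush]  L7: P0=I P1=S P2=S  mem[L7]=23
14. P1: store L2 := 14  bus=[BusRdX]  L2: P0=I P1=M P2=I  mem[L2]=40
15. P1: load  L0  bus=[BusRd,Flush]  L0: P0=S P1=S P2=I  mem[L0]=87
16. P1: load  L7  bus=[-]  L7: P0=I P1=S P2=S  mem[L7]=23
17. P2: store L4 := 58  bus=[BusRdX]  L4: P0=I P1=I P2=M  mem[L4]=90
18. P1: store L5 := 48  bus=[BusRdX,Flush]  L5: P0=I P1=M P2=I  mem[L5]=69
19. P2: load  L4  bus=[-]  L4: P0=I P1=I P2=M  mem[L4]=90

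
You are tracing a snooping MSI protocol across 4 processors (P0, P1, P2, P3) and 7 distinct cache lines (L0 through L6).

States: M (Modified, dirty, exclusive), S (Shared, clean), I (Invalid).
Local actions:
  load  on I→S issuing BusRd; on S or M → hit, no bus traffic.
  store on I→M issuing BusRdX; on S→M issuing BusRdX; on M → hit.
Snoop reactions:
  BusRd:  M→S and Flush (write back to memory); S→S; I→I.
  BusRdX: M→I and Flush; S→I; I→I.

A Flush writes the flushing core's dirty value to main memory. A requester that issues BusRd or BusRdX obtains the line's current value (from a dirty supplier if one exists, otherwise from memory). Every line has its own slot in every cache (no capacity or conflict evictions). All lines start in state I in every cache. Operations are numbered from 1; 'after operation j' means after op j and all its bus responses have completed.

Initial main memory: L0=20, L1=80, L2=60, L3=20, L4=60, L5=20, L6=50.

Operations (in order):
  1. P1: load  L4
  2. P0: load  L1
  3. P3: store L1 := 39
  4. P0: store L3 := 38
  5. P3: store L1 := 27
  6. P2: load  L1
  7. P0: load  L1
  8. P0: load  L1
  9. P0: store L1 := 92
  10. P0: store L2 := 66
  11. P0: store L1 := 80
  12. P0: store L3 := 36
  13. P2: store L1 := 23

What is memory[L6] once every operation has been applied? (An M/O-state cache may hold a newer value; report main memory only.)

memory[L6] = 50

  op1 P1: load  L4 → I/S/I/I on L4; bus BusRd; mem=60
  op2 P0: load  L1 → S/I/I/I on L1; bus BusRd; mem=80
  op3 P3: store L1 := 39 → I/I/I/M on L1; bus BusRdX; mem=80
  op4 P0: store L3 := 38 → M/I/I/I on L3; bus BusRdX; mem=20
  op5 P3: store L1 := 27 → I/I/I/M on L1; bus (none); mem=80
  op6 P2: load  L1 → I/I/S/S on L1; bus BusRd Flush; mem=27
  op7 P0: load  L1 → S/I/S/S on L1; bus BusRd; mem=27
  op8 P0: load  L1 → S/I/S/S on L1; bus (none); mem=27
  op9 P0: store L1 := 92 → M/I/I/I on L1; bus BusRdX; mem=27
  op10 P0: store L2 := 66 → M/I/I/I on L2; bus BusRdX; mem=60
  op11 P0: store L1 := 80 → M/I/I/I on L1; bus (none); mem=27
  op12 P0: store L3 := 36 → M/I/I/I on L3; bus (none); mem=20
  op13 P2: store L1 := 23 → I/I/M/I on L1; bus BusRdX Flush; mem=80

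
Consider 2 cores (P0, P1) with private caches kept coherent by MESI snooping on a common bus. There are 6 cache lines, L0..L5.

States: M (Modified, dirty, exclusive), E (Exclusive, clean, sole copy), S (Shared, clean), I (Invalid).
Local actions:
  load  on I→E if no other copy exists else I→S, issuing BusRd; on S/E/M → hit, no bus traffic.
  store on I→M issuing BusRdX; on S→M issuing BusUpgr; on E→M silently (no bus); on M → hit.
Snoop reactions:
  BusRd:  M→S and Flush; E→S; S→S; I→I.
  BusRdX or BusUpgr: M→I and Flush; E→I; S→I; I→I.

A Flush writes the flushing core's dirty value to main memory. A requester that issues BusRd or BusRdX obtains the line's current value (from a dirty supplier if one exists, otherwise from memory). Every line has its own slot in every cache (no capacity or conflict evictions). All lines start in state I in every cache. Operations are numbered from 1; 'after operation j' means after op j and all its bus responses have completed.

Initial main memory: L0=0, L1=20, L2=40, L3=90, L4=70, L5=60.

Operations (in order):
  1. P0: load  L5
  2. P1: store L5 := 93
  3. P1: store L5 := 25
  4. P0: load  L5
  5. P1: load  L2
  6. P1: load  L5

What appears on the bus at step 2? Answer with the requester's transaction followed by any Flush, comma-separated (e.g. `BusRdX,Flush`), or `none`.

bus = BusRdX

  op1 P0: load  L5 → E/I on L5; bus BusRd; mem=60
  op2 P1: store L5 := 93 → I/M on L5; bus BusRdX; mem=60
  op3 P1: store L5 := 25 → I/M on L5; bus (none); mem=60
  op4 P0: load  L5 → S/S on L5; bus BusRd Flush; mem=25
  op5 P1: load  L2 → I/E on L2; bus BusRd; mem=40
  op6 P1: load  L5 → S/S on L5; bus (none); mem=25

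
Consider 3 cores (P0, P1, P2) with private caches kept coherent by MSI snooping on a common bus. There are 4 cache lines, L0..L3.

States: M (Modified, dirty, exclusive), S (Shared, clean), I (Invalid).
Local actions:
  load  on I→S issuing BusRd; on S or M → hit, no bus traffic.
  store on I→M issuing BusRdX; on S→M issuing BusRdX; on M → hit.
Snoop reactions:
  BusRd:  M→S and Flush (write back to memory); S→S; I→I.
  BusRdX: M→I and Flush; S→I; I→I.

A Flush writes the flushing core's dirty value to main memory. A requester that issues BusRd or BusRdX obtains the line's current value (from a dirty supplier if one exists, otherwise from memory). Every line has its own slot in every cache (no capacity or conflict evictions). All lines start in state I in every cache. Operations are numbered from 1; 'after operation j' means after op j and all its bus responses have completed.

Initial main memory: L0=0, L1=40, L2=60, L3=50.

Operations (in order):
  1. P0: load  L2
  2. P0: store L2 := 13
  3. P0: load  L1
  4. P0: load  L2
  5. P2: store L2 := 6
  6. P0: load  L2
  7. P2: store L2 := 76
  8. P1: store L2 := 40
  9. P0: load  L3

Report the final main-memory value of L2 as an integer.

memory[L2] = 76

1. P0: load  L2  bus=[BusRd]  L2: P0=S P1=I P2=I  mem[L2]=60
2. P0: store L2 := 13  bus=[BusRdX]  L2: P0=M P1=I P2=I  mem[L2]=60
3. P0: load  L1  bus=[BusRd]  L1: P0=S P1=I P2=I  mem[L1]=40
4. P0: load  L2  bus=[-]  L2: P0=M P1=I P2=I  mem[L2]=60
5. P2: store L2 := 6  bus=[BusRdX,Flush]  L2: P0=I P1=I P2=M  mem[L2]=13
6. P0: load  L2  bus=[BusRd,Flush]  L2: P0=S P1=I P2=S  mem[L2]=6
7. P2: store L2 := 76  bus=[BusRdX]  L2: P0=I P1=I P2=M  mem[L2]=6
8. P1: store L2 := 40  bus=[BusRdX,Flush]  L2: P0=I P1=M P2=I  mem[L2]=76
9. P0: load  L3  bus=[BusRd]  L3: P0=S P1=I P2=I  mem[L3]=50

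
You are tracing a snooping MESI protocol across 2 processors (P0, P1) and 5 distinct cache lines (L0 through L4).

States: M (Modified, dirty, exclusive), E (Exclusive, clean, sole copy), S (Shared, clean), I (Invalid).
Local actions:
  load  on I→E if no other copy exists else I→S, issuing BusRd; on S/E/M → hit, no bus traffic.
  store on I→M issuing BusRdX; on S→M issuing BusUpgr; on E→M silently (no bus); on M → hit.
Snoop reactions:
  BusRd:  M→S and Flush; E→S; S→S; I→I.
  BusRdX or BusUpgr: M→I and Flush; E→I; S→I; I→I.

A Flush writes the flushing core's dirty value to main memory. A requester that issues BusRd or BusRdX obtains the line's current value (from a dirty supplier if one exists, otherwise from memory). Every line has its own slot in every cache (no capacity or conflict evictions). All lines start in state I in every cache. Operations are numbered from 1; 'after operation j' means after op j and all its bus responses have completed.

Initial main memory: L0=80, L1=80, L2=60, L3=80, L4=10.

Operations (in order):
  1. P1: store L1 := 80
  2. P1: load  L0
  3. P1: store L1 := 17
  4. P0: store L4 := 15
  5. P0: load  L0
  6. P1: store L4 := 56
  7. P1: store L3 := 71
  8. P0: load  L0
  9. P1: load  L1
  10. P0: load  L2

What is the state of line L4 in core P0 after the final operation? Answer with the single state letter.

[1] P1: store L1 := 80 | P0:I, P1:M(80) | bus: BusRdX
[2] P1: load  L0 | P0:I, P1:E(80) | bus: BusRd
[3] P1: store L1 := 17 | P0:I, P1:M(17) | bus: none
[4] P0: store L4 := 15 | P0:M(15), P1:I | bus: BusRdX
[5] P0: load  L0 | P0:S(80), P1:S(80) | bus: BusRd
[6] P1: store L4 := 56 | P0:I, P1:M(56) | bus: BusRdX,Flush
[7] P1: store L3 := 71 | P0:I, P1:M(71) | bus: BusRdX
[8] P0: load  L0 | P0:S(80), P1:S(80) | bus: none
[9] P1: load  L1 | P0:I, P1:M(17) | bus: none
[10] P0: load  L2 | P0:E(60), P1:I | bus: BusRd

state = I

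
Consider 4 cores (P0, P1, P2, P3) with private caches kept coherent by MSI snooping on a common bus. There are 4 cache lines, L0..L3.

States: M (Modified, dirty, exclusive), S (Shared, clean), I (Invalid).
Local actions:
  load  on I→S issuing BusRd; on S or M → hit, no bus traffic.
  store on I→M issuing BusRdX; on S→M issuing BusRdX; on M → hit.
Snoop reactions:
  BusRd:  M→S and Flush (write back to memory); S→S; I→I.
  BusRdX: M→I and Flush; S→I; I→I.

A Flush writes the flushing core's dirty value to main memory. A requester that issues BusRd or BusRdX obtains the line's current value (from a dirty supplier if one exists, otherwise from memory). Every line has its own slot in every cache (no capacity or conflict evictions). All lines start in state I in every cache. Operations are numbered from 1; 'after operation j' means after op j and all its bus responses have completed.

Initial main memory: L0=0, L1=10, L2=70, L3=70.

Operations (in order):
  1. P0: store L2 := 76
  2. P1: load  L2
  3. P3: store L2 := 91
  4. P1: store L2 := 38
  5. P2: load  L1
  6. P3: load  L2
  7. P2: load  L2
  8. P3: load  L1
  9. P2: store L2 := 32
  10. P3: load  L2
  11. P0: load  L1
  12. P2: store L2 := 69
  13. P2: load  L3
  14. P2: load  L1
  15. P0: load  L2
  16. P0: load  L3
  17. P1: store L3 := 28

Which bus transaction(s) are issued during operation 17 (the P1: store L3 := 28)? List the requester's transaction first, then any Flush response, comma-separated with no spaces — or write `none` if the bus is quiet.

bus = BusRdX

step 1: P0: store L2 := 76  ⟶  MIII  (L2)  txn=BusRdX  M[L2]=70
step 2: P1: load  L2  ⟶  SSII  (L2)  txn=BusRd+Flush  M[L2]=76
step 3: P3: store L2 := 91  ⟶  IIIM  (L2)  txn=BusRdX  M[L2]=76
step 4: P1: store L2 := 38  ⟶  IMII  (L2)  txn=BusRdX+Flush  M[L2]=91
step 5: P2: load  L1  ⟶  IISI  (L1)  txn=BusRd  M[L1]=10
step 6: P3: load  L2  ⟶  ISIS  (L2)  txn=BusRd+Flush  M[L2]=38
step 7: P2: load  L2  ⟶  ISSS  (L2)  txn=BusRd  M[L2]=38
step 8: P3: load  L1  ⟶  IISS  (L1)  txn=BusRd  M[L1]=10
step 9: P2: store L2 := 32  ⟶  IIMI  (L2)  txn=BusRdX  M[L2]=38
step 10: P3: load  L2  ⟶  IISS  (L2)  txn=BusRd+Flush  M[L2]=32
step 11: P0: load  L1  ⟶  SISS  (L1)  txn=BusRd  M[L1]=10
step 12: P2: store L2 := 69  ⟶  IIMI  (L2)  txn=BusRdX  M[L2]=32
step 13: P2: load  L3  ⟶  IISI  (L3)  txn=BusRd  M[L3]=70
step 14: P2: load  L1  ⟶  SISS  (L1)  txn=∅  M[L1]=10
step 15: P0: load  L2  ⟶  SISI  (L2)  txn=BusRd+Flush  M[L2]=69
step 16: P0: load  L3  ⟶  SISI  (L3)  txn=BusRd  M[L3]=70
step 17: P1: store L3 := 28  ⟶  IMII  (L3)  txn=BusRdX  M[L3]=70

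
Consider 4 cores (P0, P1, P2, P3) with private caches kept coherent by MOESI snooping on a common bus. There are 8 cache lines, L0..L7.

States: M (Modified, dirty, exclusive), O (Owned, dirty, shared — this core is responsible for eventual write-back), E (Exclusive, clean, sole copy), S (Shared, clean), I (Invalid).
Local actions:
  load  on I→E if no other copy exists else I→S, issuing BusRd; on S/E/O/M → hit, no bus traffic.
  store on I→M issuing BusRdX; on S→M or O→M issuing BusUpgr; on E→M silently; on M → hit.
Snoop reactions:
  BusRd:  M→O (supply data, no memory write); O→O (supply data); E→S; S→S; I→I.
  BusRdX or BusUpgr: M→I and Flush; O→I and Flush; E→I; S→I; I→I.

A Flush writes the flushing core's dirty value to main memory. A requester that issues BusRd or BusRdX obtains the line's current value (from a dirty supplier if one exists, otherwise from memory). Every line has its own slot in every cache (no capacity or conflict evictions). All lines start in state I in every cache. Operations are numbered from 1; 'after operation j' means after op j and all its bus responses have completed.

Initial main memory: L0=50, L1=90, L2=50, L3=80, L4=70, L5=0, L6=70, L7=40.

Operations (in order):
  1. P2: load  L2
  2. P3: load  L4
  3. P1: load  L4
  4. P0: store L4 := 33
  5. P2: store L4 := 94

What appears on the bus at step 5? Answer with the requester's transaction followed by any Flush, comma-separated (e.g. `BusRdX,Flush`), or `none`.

  op1 P2: load  L2 → I/I/E/I on L2; bus BusRd; mem=50
  op2 P3: load  L4 → I/I/I/E on L4; bus BusRd; mem=70
  op3 P1: load  L4 → I/S/I/S on L4; bus BusRd; mem=70
  op4 P0: store L4 := 33 → M/I/I/I on L4; bus BusRdX; mem=70
  op5 P2: store L4 := 94 → I/I/M/I on L4; bus BusRdX Flush; mem=33

bus = BusRdX,Flush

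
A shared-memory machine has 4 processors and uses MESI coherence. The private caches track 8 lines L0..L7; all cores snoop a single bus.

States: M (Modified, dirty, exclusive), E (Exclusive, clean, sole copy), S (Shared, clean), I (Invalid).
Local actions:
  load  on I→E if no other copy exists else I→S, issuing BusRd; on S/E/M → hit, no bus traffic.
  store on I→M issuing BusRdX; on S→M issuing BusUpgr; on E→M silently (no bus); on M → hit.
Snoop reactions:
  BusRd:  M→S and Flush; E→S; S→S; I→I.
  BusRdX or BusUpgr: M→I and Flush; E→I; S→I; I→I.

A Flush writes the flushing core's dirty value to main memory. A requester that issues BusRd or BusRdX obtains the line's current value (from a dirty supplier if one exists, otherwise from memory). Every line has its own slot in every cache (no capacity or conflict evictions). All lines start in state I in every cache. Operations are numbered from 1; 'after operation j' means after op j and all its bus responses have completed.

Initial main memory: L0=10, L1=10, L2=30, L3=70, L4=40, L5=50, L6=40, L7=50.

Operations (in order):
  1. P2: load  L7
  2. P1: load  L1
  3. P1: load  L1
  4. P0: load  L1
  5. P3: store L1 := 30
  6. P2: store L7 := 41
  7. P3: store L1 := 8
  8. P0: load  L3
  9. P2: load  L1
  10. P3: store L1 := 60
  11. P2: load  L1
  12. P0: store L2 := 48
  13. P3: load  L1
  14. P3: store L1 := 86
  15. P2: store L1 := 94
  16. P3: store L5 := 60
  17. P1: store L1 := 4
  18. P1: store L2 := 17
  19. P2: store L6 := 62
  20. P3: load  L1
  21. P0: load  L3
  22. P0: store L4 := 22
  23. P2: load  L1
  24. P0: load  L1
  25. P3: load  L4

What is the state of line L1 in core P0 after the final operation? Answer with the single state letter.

  op1 P2: load  L7 → I/I/E/I on L7; bus BusRd; mem=50
  op2 P1: load  L1 → I/E/I/I on L1; bus BusRd; mem=10
  op3 P1: load  L1 → I/E/I/I on L1; bus (none); mem=10
  op4 P0: load  L1 → S/S/I/I on L1; bus BusRd; mem=10
  op5 P3: store L1 := 30 → I/I/I/M on L1; bus BusRdX; mem=10
  op6 P2: store L7 := 41 → I/I/M/I on L7; bus (none); mem=50
  op7 P3: store L1 := 8 → I/I/I/M on L1; bus (none); mem=10
  op8 P0: load  L3 → E/I/I/I on L3; bus BusRd; mem=70
  op9 P2: load  L1 → I/I/S/S on L1; bus BusRd Flush; mem=8
  op10 P3: store L1 := 60 → I/I/I/M on L1; bus BusUpgr; mem=8
  op11 P2: load  L1 → I/I/S/S on L1; bus BusRd Flush; mem=60
  op12 P0: store L2 := 48 → M/I/I/I on L2; bus BusRdX; mem=30
  op13 P3: load  L1 → I/I/S/S on L1; bus (none); mem=60
  op14 P3: store L1 := 86 → I/I/I/M on L1; bus BusUpgr; mem=60
  op15 P2: store L1 := 94 → I/I/M/I on L1; bus BusRdX Flush; mem=86
  op16 P3: store L5 := 60 → I/I/I/M on L5; bus BusRdX; mem=50
  op17 P1: store L1 := 4 → I/M/I/I on L1; bus BusRdX Flush; mem=94
  op18 P1: store L2 := 17 → I/M/I/I on L2; bus BusRdX Flush; mem=48
  op19 P2: store L6 := 62 → I/I/M/I on L6; bus BusRdX; mem=40
  op20 P3: load  L1 → I/S/I/S on L1; bus BusRd Flush; mem=4
  op21 P0: load  L3 → E/I/I/I on L3; bus (none); mem=70
  op22 P0: store L4 := 22 → M/I/I/I on L4; bus BusRdX; mem=40
  op23 P2: load  L1 → I/S/S/S on L1; bus BusRd; mem=4
  op24 P0: load  L1 → S/S/S/S on L1; bus BusRd; mem=4
  op25 P3: load  L4 → S/I/I/S on L4; bus BusRd Flush; mem=22

state = S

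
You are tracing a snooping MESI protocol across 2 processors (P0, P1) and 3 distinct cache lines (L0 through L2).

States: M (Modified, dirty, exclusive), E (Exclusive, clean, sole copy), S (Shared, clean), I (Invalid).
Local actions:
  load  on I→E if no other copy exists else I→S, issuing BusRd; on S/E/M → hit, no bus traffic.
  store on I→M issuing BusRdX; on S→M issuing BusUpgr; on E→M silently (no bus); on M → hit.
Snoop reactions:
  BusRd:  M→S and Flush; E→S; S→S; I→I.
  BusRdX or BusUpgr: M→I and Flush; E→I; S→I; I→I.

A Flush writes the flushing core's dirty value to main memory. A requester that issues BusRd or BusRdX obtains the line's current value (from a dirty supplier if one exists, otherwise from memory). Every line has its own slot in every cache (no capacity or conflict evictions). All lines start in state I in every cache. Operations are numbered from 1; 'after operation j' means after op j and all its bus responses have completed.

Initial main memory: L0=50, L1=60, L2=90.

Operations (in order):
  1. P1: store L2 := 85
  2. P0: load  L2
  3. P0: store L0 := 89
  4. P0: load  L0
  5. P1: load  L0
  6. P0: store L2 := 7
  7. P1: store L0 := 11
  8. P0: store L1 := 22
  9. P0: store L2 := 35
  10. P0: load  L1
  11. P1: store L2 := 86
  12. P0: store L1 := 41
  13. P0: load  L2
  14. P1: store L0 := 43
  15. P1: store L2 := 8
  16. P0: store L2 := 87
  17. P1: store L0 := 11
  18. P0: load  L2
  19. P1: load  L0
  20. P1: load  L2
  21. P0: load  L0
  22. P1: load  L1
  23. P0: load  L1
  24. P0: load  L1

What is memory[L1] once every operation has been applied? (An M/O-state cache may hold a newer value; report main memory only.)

[1] P1: store L2 := 85 | P0:I, P1:M(85) | bus: BusRdX
[2] P0: load  L2 | P0:S(85), P1:S(85) | bus: BusRd,Flush
[3] P0: store L0 := 89 | P0:M(89), P1:I | bus: BusRdX
[4] P0: load  L0 | P0:M(89), P1:I | bus: none
[5] P1: load  L0 | P0:S(89), P1:S(89) | bus: BusRd,Flush
[6] P0: store L2 := 7 | P0:M(7), P1:I | bus: BusUpgr
[7] P1: store L0 := 11 | P0:I, P1:M(11) | bus: BusUpgr
[8] P0: store L1 := 22 | P0:M(22), P1:I | bus: BusRdX
[9] P0: store L2 := 35 | P0:M(35), P1:I | bus: none
[10] P0: load  L1 | P0:M(22), P1:I | bus: none
[11] P1: store L2 := 86 | P0:I, P1:M(86) | bus: BusRdX,Flush
[12] P0: store L1 := 41 | P0:M(41), P1:I | bus: none
[13] P0: load  L2 | P0:S(86), P1:S(86) | bus: BusRd,Flush
[14] P1: store L0 := 43 | P0:I, P1:M(43) | bus: none
[15] P1: store L2 := 8 | P0:I, P1:M(8) | bus: BusUpgr
[16] P0: store L2 := 87 | P0:M(87), P1:I | bus: BusRdX,Flush
[17] P1: store L0 := 11 | P0:I, P1:M(11) | bus: none
[18] P0: load  L2 | P0:M(87), P1:I | bus: none
[19] P1: load  L0 | P0:I, P1:M(11) | bus: none
[20] P1: load  L2 | P0:S(87), P1:S(87) | bus: BusRd,Flush
[21] P0: load  L0 | P0:S(11), P1:S(11) | bus: BusRd,Flush
[22] P1: load  L1 | P0:S(41), P1:S(41) | bus: BusRd,Flush
[23] P0: load  L1 | P0:S(41), P1:S(41) | bus: none
[24] P0: load  L1 | P0:S(41), P1:S(41) | bus: none

memory[L1] = 41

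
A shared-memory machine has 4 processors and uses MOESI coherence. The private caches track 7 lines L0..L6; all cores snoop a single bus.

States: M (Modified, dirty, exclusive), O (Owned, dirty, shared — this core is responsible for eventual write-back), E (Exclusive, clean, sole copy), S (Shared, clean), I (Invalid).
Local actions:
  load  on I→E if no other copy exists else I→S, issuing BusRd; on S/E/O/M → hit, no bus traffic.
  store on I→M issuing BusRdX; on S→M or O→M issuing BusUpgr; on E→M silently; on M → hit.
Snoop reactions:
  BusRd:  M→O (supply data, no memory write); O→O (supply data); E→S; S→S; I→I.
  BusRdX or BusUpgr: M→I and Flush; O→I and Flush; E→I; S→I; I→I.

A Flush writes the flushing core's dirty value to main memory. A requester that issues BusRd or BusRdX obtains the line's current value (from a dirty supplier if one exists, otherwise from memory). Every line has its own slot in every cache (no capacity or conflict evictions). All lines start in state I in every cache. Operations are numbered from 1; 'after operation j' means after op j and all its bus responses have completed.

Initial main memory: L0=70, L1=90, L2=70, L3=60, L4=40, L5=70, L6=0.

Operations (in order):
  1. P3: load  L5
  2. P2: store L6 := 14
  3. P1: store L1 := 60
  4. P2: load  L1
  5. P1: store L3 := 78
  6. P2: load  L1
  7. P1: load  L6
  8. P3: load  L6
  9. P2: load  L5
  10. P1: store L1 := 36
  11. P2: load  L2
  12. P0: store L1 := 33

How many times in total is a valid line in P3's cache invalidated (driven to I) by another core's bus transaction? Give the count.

invalidations = 0

1. P3: load  L5  bus=[BusRd]  L5: P0=I P1=I P2=I P3=E  mem[L5]=70
2. P2: store L6 := 14  bus=[BusRdX]  L6: P0=I P1=I P2=M P3=I  mem[L6]=0
3. P1: store L1 := 60  bus=[BusRdX]  L1: P0=I P1=M P2=I P3=I  mem[L1]=90
4. P2: load  L1  bus=[BusRd]  L1: P0=I P1=O P2=S P3=I  mem[L1]=90
5. P1: store L3 := 78  bus=[BusRdX]  L3: P0=I P1=M P2=I P3=I  mem[L3]=60
6. P2: load  L1  bus=[-]  L1: P0=I P1=O P2=S P3=I  mem[L1]=90
7. P1: load  L6  bus=[BusRd]  L6: P0=I P1=S P2=O P3=I  mem[L6]=0
8. P3: load  L6  bus=[BusRd]  L6: P0=I P1=S P2=O P3=S  mem[L6]=0
9. P2: load  L5  bus=[BusRd]  L5: P0=I P1=I P2=S P3=S  mem[L5]=70
10. P1: store L1 := 36  bus=[BusUpgr]  L1: P0=I P1=M P2=I P3=I  mem[L1]=90
11. P2: load  L2  bus=[BusRd]  L2: P0=I P1=I P2=E P3=I  mem[L2]=70
12. P0: store L1 := 33  bus=[BusRdX,Flush]  L1: P0=M P1=I P2=I P3=I  mem[L1]=36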